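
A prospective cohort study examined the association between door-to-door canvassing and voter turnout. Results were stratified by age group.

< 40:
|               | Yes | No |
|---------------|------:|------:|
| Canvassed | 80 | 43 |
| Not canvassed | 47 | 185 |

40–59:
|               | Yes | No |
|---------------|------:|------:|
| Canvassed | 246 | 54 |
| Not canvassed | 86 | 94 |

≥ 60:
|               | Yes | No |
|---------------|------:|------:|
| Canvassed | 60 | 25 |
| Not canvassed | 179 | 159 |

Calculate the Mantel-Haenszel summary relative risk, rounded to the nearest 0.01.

1.82

RR_MH = Σ(aᵢ·n₀ᵢ/nᵢ) / Σ(cᵢ·n₁ᵢ/nᵢ), with n₁ᵢ = aᵢ+bᵢ (exposed), n₀ᵢ = cᵢ+dᵢ (unexposed), nᵢ = n₁ᵢ+n₀ᵢ.
Stratum 1 (< 40): n₁ = 123, n₀ = 232, n = 355; a·n₀/n = 80·232/355 = 52.2817; c·n₁/n = 47·123/355 = 16.2845
Stratum 2 (40–59): n₁ = 300, n₀ = 180, n = 480; a·n₀/n = 246·180/480 = 92.2500; c·n₁/n = 86·300/480 = 53.7500
Stratum 3 (≥ 60): n₁ = 85, n₀ = 338, n = 423; a·n₀/n = 60·338/423 = 47.9433; c·n₁/n = 179·85/423 = 35.9693
RR_MH = (52.2817 + 92.2500 + 47.9433) / (16.2845 + 53.7500 + 35.9693) = 192.4750 / 106.0038 = 1.81574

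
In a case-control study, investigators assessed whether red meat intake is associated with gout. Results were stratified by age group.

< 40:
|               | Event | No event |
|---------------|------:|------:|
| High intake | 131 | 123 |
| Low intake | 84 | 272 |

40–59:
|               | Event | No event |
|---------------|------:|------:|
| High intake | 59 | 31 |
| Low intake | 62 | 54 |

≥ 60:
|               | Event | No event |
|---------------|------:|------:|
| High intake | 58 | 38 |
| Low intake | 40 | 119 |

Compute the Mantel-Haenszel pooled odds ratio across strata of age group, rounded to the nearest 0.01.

3.13

OR_MH = Σ(aᵢdᵢ/nᵢ) / Σ(bᵢcᵢ/nᵢ), where nᵢ is the stratum total.
Stratum 1 (< 40): n = 610; a·d/n = 131·272/610 = 58.4131; b·c/n = 123·84/610 = 16.9377
Stratum 2 (40–59): n = 206; a·d/n = 59·54/206 = 15.4660; b·c/n = 31·62/206 = 9.3301
Stratum 3 (≥ 60): n = 255; a·d/n = 58·119/255 = 27.0667; b·c/n = 38·40/255 = 5.9608
OR_MH = (58.4131 + 15.4660 + 27.0667) / (16.9377 + 9.3301 + 5.9608) = 100.9458 / 32.2286 = 3.13218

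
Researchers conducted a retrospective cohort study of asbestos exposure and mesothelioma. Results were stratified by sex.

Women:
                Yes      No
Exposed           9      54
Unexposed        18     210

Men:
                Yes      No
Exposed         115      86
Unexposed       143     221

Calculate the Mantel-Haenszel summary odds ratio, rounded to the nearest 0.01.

2.05

OR_MH = Σ(aᵢdᵢ/nᵢ) / Σ(bᵢcᵢ/nᵢ), where nᵢ is the stratum total.
Stratum 1 (Women): n = 291; a·d/n = 9·210/291 = 6.4948; b·c/n = 54·18/291 = 3.3402
Stratum 2 (Men): n = 565; a·d/n = 115·221/565 = 44.9823; b·c/n = 86·143/565 = 21.7664
OR_MH = (6.4948 + 44.9823) / (3.3402 + 21.7664) = 51.4771 / 25.1066 = 2.05034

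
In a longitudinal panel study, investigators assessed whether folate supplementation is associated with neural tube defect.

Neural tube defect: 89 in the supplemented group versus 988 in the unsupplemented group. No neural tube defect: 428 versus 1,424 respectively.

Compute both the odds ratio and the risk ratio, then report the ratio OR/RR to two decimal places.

0.71

From the description: a = 89, b = 428, c = 988, d = 1424.
OR = (89·1424)/(428·988) = 126736/422864 = 0.29971
Risk in exposed = 89/517 = 0.17215; risk in unexposed = 988/2412 = 0.40962; RR = 0.42026
OR/RR = 0.29971 / 0.42026 = 0.71315
The outcome is not rare, so the OR lies further from 1 than the RR.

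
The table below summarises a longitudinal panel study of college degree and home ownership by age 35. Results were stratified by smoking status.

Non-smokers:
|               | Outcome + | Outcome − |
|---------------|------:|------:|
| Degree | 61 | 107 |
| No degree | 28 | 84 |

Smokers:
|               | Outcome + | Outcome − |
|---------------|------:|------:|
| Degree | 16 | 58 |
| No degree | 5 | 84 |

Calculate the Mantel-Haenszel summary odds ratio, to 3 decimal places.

OR_MH = Σ(aᵢdᵢ/nᵢ) / Σ(bᵢcᵢ/nᵢ), where nᵢ is the stratum total.
Stratum 1 (Non-smokers): n = 280; a·d/n = 61·84/280 = 18.3000; b·c/n = 107·28/280 = 10.7000
Stratum 2 (Smokers): n = 163; a·d/n = 16·84/163 = 8.2454; b·c/n = 58·5/163 = 1.7791
OR_MH = (18.3000 + 8.2454) / (10.7000 + 1.7791) = 26.5454 / 12.4791 = 2.12718

2.127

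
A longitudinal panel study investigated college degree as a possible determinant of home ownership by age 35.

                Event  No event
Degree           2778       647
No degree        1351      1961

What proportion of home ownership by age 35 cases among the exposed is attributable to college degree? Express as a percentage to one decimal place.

Cells: a = 2778, b = 647, c = 1351, d = 1961.
Risk in exposed = 2778/3425 = 0.81109; risk in unexposed = 1351/3312 = 0.40791.
RR = 0.81109/0.40791 = 1.98841
AR% = (RR − 1)/RR × 100 = (1.98841 − 1)/1.98841 × 100 = 49.7086%

49.7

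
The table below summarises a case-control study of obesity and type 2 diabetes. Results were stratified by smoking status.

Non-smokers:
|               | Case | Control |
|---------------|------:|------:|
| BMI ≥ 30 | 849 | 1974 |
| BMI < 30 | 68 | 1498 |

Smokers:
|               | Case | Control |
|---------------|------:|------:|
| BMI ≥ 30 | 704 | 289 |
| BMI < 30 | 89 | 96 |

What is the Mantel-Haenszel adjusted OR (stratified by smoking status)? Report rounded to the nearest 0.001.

6.623

OR_MH = Σ(aᵢdᵢ/nᵢ) / Σ(bᵢcᵢ/nᵢ), where nᵢ is the stratum total.
Stratum 1 (Non-smokers): n = 4389; a·d/n = 849·1498/4389 = 289.7703; b·c/n = 1974·68/4389 = 30.5837
Stratum 2 (Smokers): n = 1178; a·d/n = 704·96/1178 = 57.3718; b·c/n = 289·89/1178 = 21.8345
OR_MH = (289.7703 + 57.3718) / (30.5837 + 21.8345) = 347.1422 / 52.4182 = 6.62255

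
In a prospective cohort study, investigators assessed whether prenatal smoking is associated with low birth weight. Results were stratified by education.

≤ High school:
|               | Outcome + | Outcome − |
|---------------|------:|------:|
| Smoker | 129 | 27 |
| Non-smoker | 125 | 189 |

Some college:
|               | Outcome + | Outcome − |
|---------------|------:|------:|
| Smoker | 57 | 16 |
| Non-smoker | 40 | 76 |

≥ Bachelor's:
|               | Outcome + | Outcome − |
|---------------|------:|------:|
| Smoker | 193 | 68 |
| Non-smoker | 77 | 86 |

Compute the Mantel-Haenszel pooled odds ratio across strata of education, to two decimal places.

OR_MH = Σ(aᵢdᵢ/nᵢ) / Σ(bᵢcᵢ/nᵢ), where nᵢ is the stratum total.
Stratum 1 (≤ High school): n = 470; a·d/n = 129·189/470 = 51.8745; b·c/n = 27·125/470 = 7.1809
Stratum 2 (Some college): n = 189; a·d/n = 57·76/189 = 22.9206; b·c/n = 16·40/189 = 3.3862
Stratum 3 (≥ Bachelor's): n = 424; a·d/n = 193·86/424 = 39.1462; b·c/n = 68·77/424 = 12.3491
OR_MH = (51.8745 + 22.9206 + 39.1462) / (7.1809 + 3.3862 + 12.3491) = 113.9413 / 22.9162 = 4.97210

4.97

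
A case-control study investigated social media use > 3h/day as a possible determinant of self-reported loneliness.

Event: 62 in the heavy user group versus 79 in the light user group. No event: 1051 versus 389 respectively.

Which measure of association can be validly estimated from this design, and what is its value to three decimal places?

From the description: a = 62, b = 1051, c = 79, d = 389.
This is a case-control study: participants were sampled on outcome status, so risks in the source population cannot be estimated directly — relative risk is not valid here. The odds ratio is the appropriate measure.
OR = (a·d)/(b·c) = (62 × 389) / (1051 × 79) = 24118 / 83029 = 0.29048

0.290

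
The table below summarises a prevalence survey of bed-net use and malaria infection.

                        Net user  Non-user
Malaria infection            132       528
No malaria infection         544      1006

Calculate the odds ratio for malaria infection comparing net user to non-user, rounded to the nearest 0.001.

Reading the table with exposure as columns: a = 132 (Net user, case), b = 544 (Net user, non-case), c = 528 (Non-user, case), d = 1006.
OR = (a·d)/(b·c) = (132 × 1006) / (544 × 528) = 132792 / 287232 = 0.46232
Exposure is associated with lower odds of malaria infection (OR = 0.46 < 1).

0.462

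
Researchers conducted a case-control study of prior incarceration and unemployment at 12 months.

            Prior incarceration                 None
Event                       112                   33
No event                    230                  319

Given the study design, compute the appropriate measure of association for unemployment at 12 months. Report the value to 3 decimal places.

Reading the table with exposure as columns: a = 112 (Prior incarceration, case), b = 230 (Prior incarceration, non-case), c = 33 (None, case), d = 319.
This is a case-control study: participants were sampled on outcome status, so risks in the source population cannot be estimated directly — relative risk is not valid here. The odds ratio is the appropriate measure.
OR = (a·d)/(b·c) = (112 × 319) / (230 × 33) = 35728 / 7590 = 4.70725

4.707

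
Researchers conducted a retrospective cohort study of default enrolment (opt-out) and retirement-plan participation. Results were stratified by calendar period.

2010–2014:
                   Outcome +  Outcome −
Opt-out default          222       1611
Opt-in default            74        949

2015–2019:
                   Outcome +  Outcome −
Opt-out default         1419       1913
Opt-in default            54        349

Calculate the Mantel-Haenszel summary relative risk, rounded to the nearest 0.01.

2.43

RR_MH = Σ(aᵢ·n₀ᵢ/nᵢ) / Σ(cᵢ·n₁ᵢ/nᵢ), with n₁ᵢ = aᵢ+bᵢ (exposed), n₀ᵢ = cᵢ+dᵢ (unexposed), nᵢ = n₁ᵢ+n₀ᵢ.
Stratum 1 (2010–2014): n₁ = 1833, n₀ = 1023, n = 2856; a·n₀/n = 222·1023/2856 = 79.5189; c·n₁/n = 74·1833/2856 = 47.4937
Stratum 2 (2015–2019): n₁ = 3332, n₀ = 403, n = 3735; a·n₀/n = 1419·403/3735 = 153.1076; c·n₁/n = 54·3332/3735 = 48.1735
RR_MH = (79.5189 + 153.1076) / (47.4937 + 48.1735) = 232.6265 / 95.6672 = 2.43162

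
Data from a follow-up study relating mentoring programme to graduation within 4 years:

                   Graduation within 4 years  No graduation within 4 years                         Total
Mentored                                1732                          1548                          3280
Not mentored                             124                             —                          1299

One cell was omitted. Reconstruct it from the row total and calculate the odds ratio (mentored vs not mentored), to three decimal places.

10.602

The missing cell is in the unexposed row: 1299 − 124 = 1175.
So a = 1732, b = 1548, c = 124, d = 1175.
OR = (a·d)/(b·c) = (1732 × 1175) / (1548 × 124) = 2035100 / 191952 = 10.60213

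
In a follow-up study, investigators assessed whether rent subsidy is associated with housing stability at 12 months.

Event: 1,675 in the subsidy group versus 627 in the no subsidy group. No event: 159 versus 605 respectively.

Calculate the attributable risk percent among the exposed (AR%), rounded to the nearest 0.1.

From the description: a = 1675, b = 159, c = 627, d = 605.
Risk in exposed = 1675/1834 = 0.91330; risk in unexposed = 627/1232 = 0.50893.
RR = 0.91330/0.50893 = 1.79456
AR% = (RR − 1)/RR × 100 = (1.79456 − 1)/1.79456 × 100 = 44.2761%

44.3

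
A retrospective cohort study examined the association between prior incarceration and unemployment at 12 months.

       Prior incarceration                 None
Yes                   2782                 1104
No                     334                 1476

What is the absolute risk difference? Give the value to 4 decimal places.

0.4649

Reading the table with exposure as columns: a = 2782 (Prior incarceration, case), b = 334 (Prior incarceration, non-case), c = 1104 (None, case), d = 1476.
Risk in exposed = 2782/3116 = 0.892811; risk in unexposed = 1104/2580 = 0.427907.
Risk difference = 0.892811 − 0.427907 = 0.464904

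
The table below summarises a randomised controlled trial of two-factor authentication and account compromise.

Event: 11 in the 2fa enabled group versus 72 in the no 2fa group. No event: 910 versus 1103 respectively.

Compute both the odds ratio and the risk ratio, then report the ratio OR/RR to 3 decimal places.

From the description: a = 11, b = 910, c = 72, d = 1103.
OR = (11·1103)/(910·72) = 12133/65520 = 0.18518
Risk in exposed = 11/921 = 0.01194; risk in unexposed = 72/1175 = 0.06128; RR = 0.19491
OR/RR = 0.18518 / 0.19491 = 0.95007
The outcome is rare in both groups, so OR ≈ RR (ratio near 1).

0.950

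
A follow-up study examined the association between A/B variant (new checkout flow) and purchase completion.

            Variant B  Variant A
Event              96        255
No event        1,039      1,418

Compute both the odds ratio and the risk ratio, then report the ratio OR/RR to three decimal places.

0.926

Reading the table with exposure as columns: a = 96 (Variant B, case), b = 1039 (Variant B, non-case), c = 255 (Variant A, case), d = 1418.
OR = (96·1418)/(1039·255) = 136128/264945 = 0.51380
Risk in exposed = 96/1135 = 0.08458; risk in unexposed = 255/1673 = 0.15242; RR = 0.55492
OR/RR = 0.51380 / 0.55492 = 0.92589
The outcome is not rare, so the OR lies further from 1 than the RR.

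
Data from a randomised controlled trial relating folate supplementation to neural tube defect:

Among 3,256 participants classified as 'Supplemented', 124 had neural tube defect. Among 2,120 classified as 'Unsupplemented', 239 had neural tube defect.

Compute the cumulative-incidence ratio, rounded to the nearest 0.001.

0.338

From the description: a = 124, b = 3132, c = 239, d = 1881.
Risk in exposed = 124/3256 = 0.03808; risk in unexposed = 239/2120 = 0.11274.
RR = 0.03808 / 0.11274 = 0.33781
The risk is 66% lower among the exposed than among the unexposed.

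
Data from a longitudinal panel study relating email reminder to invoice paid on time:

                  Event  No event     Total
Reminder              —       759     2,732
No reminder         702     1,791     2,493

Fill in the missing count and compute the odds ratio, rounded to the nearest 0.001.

6.632

The missing cell is in the exposed row: 2732 − 759 = 1973.
So a = 1973, b = 759, c = 702, d = 1791.
OR = (a·d)/(b·c) = (1973 × 1791) / (759 × 702) = 3533643 / 532818 = 6.63199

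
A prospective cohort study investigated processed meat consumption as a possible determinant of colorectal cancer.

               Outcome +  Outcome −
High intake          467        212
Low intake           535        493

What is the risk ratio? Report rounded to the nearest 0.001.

Cells: a = 467, b = 212, c = 535, d = 493.
Risk in exposed = 467/679 = 0.68778; risk in unexposed = 535/1028 = 0.52043.
RR = 0.68778 / 0.52043 = 1.32156
The risk among the exposed is 1.32 times that among the unexposed.

1.322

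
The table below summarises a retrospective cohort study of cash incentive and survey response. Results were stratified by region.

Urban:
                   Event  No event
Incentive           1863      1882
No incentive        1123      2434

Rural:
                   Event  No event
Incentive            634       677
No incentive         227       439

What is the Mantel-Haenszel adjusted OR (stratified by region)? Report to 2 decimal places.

2.07

OR_MH = Σ(aᵢdᵢ/nᵢ) / Σ(bᵢcᵢ/nᵢ), where nᵢ is the stratum total.
Stratum 1 (Urban): n = 7302; a·d/n = 1863·2434/7302 = 621.0000; b·c/n = 1882·1123/7302 = 289.4393
Stratum 2 (Rural): n = 1977; a·d/n = 634·439/1977 = 140.7820; b·c/n = 677·227/1977 = 77.7334
OR_MH = (621.0000 + 140.7820) / (289.4393 + 77.7334) = 761.7820 / 367.1728 = 2.07472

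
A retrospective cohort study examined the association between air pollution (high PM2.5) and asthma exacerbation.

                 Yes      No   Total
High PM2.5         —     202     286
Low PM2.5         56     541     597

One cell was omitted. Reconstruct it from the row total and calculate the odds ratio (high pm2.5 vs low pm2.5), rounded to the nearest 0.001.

4.017

The missing cell is in the exposed row: 286 − 202 = 84.
So a = 84, b = 202, c = 56, d = 541.
OR = (a·d)/(b·c) = (84 × 541) / (202 × 56) = 45444 / 11312 = 4.01733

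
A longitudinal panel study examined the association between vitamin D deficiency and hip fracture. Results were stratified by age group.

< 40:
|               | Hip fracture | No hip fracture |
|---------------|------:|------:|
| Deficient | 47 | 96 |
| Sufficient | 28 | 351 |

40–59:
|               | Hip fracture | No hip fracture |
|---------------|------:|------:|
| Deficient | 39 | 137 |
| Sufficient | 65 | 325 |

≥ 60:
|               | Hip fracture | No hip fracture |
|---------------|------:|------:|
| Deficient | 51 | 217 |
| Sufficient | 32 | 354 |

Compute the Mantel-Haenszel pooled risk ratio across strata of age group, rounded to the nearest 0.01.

2.22

RR_MH = Σ(aᵢ·n₀ᵢ/nᵢ) / Σ(cᵢ·n₁ᵢ/nᵢ), with n₁ᵢ = aᵢ+bᵢ (exposed), n₀ᵢ = cᵢ+dᵢ (unexposed), nᵢ = n₁ᵢ+n₀ᵢ.
Stratum 1 (< 40): n₁ = 143, n₀ = 379, n = 522; a·n₀/n = 47·379/522 = 34.1245; c·n₁/n = 28·143/522 = 7.6705
Stratum 2 (40–59): n₁ = 176, n₀ = 390, n = 566; a·n₀/n = 39·390/566 = 26.8728; c·n₁/n = 65·176/566 = 20.2120
Stratum 3 (≥ 60): n₁ = 268, n₀ = 386, n = 654; a·n₀/n = 51·386/654 = 30.1009; c·n₁/n = 32·268/654 = 13.1131
RR_MH = (34.1245 + 26.8728 + 30.1009) / (7.6705 + 20.2120 + 13.1131) = 91.0982 / 40.9957 = 2.22214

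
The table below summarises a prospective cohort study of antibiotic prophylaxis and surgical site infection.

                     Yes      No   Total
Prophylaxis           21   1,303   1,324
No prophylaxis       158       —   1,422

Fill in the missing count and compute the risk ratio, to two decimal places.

The missing cell is in the unexposed row: 1422 − 158 = 1264.
So a = 21, b = 1303, c = 158, d = 1264.
RR = [a/(a+b)] / [c/(c+d)] = (21/1324) / (158/1422) = 0.01586/0.11111 = 0.14275

0.14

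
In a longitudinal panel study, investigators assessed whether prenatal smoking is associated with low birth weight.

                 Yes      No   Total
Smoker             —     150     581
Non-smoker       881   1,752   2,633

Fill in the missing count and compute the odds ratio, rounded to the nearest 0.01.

The missing cell is in the exposed row: 581 − 150 = 431.
So a = 431, b = 150, c = 881, d = 1752.
OR = (a·d)/(b·c) = (431 × 1752) / (150 × 881) = 755112 / 132150 = 5.71405

5.71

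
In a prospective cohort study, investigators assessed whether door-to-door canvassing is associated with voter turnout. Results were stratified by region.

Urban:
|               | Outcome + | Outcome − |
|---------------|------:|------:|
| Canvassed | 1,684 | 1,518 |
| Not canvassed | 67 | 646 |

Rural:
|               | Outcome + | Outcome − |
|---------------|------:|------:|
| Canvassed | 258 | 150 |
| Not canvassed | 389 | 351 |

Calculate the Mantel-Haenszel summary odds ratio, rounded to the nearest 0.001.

4.645

OR_MH = Σ(aᵢdᵢ/nᵢ) / Σ(bᵢcᵢ/nᵢ), where nᵢ is the stratum total.
Stratum 1 (Urban): n = 3915; a·d/n = 1684·646/3915 = 277.8708; b·c/n = 1518·67/3915 = 25.9785
Stratum 2 (Rural): n = 1148; a·d/n = 258·351/1148 = 78.8833; b·c/n = 150·389/1148 = 50.8275
OR_MH = (277.8708 + 78.8833) / (25.9785 + 50.8275) = 356.7540 / 76.8061 = 4.64487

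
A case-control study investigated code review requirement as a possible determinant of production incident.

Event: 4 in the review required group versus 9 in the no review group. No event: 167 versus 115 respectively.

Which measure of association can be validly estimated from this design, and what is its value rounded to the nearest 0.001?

0.306

From the description: a = 4, b = 167, c = 9, d = 115.
This is a case-control study: participants were sampled on outcome status, so risks in the source population cannot be estimated directly — relative risk is not valid here. The odds ratio is the appropriate measure.
OR = (a·d)/(b·c) = (4 × 115) / (167 × 9) = 460 / 1503 = 0.30605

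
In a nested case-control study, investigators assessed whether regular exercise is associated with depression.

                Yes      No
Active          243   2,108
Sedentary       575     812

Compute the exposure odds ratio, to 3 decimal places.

Cells: a = 243, b = 2108, c = 575, d = 812.
OR = (a·d)/(b·c) = (243 × 812) / (2108 × 575) = 197316 / 1212100 = 0.16279
Exposure is associated with lower odds of depression (OR = 0.16 < 1).

0.163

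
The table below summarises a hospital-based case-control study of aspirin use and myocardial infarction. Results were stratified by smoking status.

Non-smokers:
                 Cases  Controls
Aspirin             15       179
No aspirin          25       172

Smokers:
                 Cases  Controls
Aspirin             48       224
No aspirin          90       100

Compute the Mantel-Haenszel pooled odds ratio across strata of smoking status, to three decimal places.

0.308

OR_MH = Σ(aᵢdᵢ/nᵢ) / Σ(bᵢcᵢ/nᵢ), where nᵢ is the stratum total.
Stratum 1 (Non-smokers): n = 391; a·d/n = 15·172/391 = 6.5985; b·c/n = 179·25/391 = 11.4450
Stratum 2 (Smokers): n = 462; a·d/n = 48·100/462 = 10.3896; b·c/n = 224·90/462 = 43.6364
OR_MH = (6.5985 + 10.3896) / (11.4450 + 43.6364) = 16.9881 / 55.0814 = 0.30842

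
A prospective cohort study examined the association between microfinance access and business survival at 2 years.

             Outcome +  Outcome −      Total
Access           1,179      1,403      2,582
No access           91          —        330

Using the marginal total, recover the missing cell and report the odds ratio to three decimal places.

2.207

The missing cell is in the unexposed row: 330 − 91 = 239.
So a = 1179, b = 1403, c = 91, d = 239.
OR = (a·d)/(b·c) = (1179 × 239) / (1403 × 91) = 281781 / 127673 = 2.20705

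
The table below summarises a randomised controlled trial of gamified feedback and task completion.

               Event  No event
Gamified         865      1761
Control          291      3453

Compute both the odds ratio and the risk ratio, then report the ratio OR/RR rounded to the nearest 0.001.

1.375

Cells: a = 865, b = 1761, c = 291, d = 3453.
OR = (865·3453)/(1761·291) = 2986845/512451 = 5.82855
Risk in exposed = 865/2626 = 0.32940; risk in unexposed = 291/3744 = 0.07772; RR = 4.23803
OR/RR = 5.82855 / 4.23803 = 1.37530
The outcome is not rare, so the OR lies further from 1 than the RR.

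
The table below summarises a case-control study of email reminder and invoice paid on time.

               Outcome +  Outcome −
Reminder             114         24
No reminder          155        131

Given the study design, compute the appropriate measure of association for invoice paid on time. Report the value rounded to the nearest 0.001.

4.015

Cells: a = 114, b = 24, c = 155, d = 131.
This is a case-control study: participants were sampled on outcome status, so risks in the source population cannot be estimated directly — relative risk is not valid here. The odds ratio is the appropriate measure.
OR = (a·d)/(b·c) = (114 × 131) / (24 × 155) = 14934 / 3720 = 4.01452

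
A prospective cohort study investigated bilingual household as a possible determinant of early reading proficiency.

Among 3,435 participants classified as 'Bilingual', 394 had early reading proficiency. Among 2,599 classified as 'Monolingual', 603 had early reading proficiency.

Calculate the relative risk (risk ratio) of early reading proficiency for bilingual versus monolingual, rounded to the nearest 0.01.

From the description: a = 394, b = 3041, c = 603, d = 1996.
Risk in exposed = 394/3435 = 0.11470; risk in unexposed = 603/2599 = 0.23201.
RR = 0.11470 / 0.23201 = 0.49438
The risk is 51% lower among the exposed than among the unexposed.

0.49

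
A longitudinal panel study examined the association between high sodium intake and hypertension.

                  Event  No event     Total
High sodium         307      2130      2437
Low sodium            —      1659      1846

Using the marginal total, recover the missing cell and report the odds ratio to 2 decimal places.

The missing cell is in the unexposed row: 1846 − 1659 = 187.
So a = 307, b = 2130, c = 187, d = 1659.
OR = (a·d)/(b·c) = (307 × 1659) / (2130 × 187) = 509313 / 398310 = 1.27868

1.28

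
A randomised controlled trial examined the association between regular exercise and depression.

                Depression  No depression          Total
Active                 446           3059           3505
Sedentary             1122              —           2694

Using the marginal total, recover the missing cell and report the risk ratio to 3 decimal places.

The missing cell is in the unexposed row: 2694 − 1122 = 1572.
So a = 446, b = 3059, c = 1122, d = 1572.
RR = [a/(a+b)] / [c/(c+d)] = (446/3505) / (1122/2694) = 0.12725/0.41648 = 0.30553

0.306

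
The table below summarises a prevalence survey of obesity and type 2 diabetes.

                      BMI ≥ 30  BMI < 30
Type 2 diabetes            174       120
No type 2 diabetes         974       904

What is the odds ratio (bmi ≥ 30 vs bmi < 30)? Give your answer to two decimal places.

Reading the table with exposure as columns: a = 174 (BMI ≥ 30, case), b = 974 (BMI ≥ 30, non-case), c = 120 (BMI < 30, case), d = 904.
OR = (a·d)/(b·c) = (174 × 904) / (974 × 120) = 157296 / 116880 = 1.34579
The odds of type 2 diabetes are about 1.35 times as high in the bmi ≥ 30 group.

1.35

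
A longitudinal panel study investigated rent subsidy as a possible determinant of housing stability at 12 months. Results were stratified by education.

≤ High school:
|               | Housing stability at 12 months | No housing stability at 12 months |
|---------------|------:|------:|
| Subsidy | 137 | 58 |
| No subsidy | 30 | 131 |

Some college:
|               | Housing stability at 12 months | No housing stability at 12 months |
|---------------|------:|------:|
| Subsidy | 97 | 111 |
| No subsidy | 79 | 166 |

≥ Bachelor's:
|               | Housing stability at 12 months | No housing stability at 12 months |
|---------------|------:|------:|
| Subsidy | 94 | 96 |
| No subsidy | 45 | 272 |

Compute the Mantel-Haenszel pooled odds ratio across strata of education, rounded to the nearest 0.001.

OR_MH = Σ(aᵢdᵢ/nᵢ) / Σ(bᵢcᵢ/nᵢ), where nᵢ is the stratum total.
Stratum 1 (≤ High school): n = 356; a·d/n = 137·131/356 = 50.4129; b·c/n = 58·30/356 = 4.8876
Stratum 2 (Some college): n = 453; a·d/n = 97·166/453 = 35.5453; b·c/n = 111·79/453 = 19.3576
Stratum 3 (≥ Bachelor's): n = 507; a·d/n = 94·272/507 = 50.4300; b·c/n = 96·45/507 = 8.5207
OR_MH = (50.4129 + 35.5453 + 50.4300) / (4.8876 + 19.3576 + 8.5207) = 136.3882 / 32.7660 = 4.16249

4.162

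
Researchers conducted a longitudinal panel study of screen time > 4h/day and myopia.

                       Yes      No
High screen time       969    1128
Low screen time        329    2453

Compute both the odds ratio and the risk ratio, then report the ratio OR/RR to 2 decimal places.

1.64

Cells: a = 969, b = 1128, c = 329, d = 2453.
OR = (969·2453)/(1128·329) = 2376957/371112 = 6.40496
Risk in exposed = 969/2097 = 0.46209; risk in unexposed = 329/2782 = 0.11826; RR = 3.90739
OR/RR = 6.40496 / 3.90739 = 1.63919
The outcome is not rare, so the OR lies further from 1 than the RR.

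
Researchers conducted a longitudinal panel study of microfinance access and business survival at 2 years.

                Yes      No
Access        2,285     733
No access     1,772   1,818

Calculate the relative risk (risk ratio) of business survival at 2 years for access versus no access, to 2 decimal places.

1.53

Cells: a = 2285, b = 733, c = 1772, d = 1818.
Risk in exposed = 2285/3018 = 0.75712; risk in unexposed = 1772/3590 = 0.49359.
RR = 0.75712 / 0.49359 = 1.53390
The risk among the exposed is 1.53 times that among the unexposed.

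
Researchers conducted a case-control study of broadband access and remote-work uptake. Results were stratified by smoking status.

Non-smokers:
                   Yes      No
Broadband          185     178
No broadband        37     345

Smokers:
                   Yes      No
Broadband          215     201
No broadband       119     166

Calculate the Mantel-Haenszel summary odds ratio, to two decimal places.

OR_MH = Σ(aᵢdᵢ/nᵢ) / Σ(bᵢcᵢ/nᵢ), where nᵢ is the stratum total.
Stratum 1 (Non-smokers): n = 745; a·d/n = 185·345/745 = 85.6711; b·c/n = 178·37/745 = 8.8403
Stratum 2 (Smokers): n = 701; a·d/n = 215·166/701 = 50.9130; b·c/n = 201·119/701 = 34.1213
OR_MH = (85.6711 + 50.9130) / (8.8403 + 34.1213) = 136.5841 / 42.9615 = 3.17922

3.18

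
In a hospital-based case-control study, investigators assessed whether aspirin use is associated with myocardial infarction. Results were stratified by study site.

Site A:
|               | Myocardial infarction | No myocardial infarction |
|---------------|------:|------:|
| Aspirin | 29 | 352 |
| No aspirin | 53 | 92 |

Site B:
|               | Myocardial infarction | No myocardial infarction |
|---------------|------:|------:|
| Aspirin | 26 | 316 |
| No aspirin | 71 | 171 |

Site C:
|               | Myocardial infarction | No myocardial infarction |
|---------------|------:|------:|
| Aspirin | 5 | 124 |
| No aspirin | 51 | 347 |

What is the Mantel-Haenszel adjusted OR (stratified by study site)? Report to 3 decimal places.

0.186

OR_MH = Σ(aᵢdᵢ/nᵢ) / Σ(bᵢcᵢ/nᵢ), where nᵢ is the stratum total.
Stratum 1 (Site A): n = 526; a·d/n = 29·92/526 = 5.0722; b·c/n = 352·53/526 = 35.4677
Stratum 2 (Site B): n = 584; a·d/n = 26·171/584 = 7.6130; b·c/n = 316·71/584 = 38.4178
Stratum 3 (Site C): n = 527; a·d/n = 5·347/527 = 3.2922; b·c/n = 124·51/527 = 12.0000
OR_MH = (5.0722 + 7.6130 + 3.2922) / (35.4677 + 38.4178 + 12.0000) = 15.9775 / 85.8855 = 0.18603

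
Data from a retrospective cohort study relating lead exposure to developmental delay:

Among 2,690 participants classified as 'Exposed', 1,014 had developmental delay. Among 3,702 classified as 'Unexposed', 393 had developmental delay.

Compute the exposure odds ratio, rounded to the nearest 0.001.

5.094

From the description: a = 1014, b = 1676, c = 393, d = 3309.
OR = (a·d)/(b·c) = (1014 × 3309) / (1676 × 393) = 3355326 / 658668 = 5.09411
The odds of developmental delay are about 5.09 times as high in the exposed group.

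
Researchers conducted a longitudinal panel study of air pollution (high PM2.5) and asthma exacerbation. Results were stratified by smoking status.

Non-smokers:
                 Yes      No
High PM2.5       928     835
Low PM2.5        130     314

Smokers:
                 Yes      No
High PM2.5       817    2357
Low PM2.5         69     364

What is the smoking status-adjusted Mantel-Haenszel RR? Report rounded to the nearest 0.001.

RR_MH = Σ(aᵢ·n₀ᵢ/nᵢ) / Σ(cᵢ·n₁ᵢ/nᵢ), with n₁ᵢ = aᵢ+bᵢ (exposed), n₀ᵢ = cᵢ+dᵢ (unexposed), nᵢ = n₁ᵢ+n₀ᵢ.
Stratum 1 (Non-smokers): n₁ = 1763, n₀ = 444, n = 2207; a·n₀/n = 928·444/2207 = 186.6932; c·n₁/n = 130·1763/2207 = 103.8469
Stratum 2 (Smokers): n₁ = 3174, n₀ = 433, n = 3607; a·n₀/n = 817·433/3607 = 98.0762; c·n₁/n = 69·3174/3607 = 60.7169
RR_MH = (186.6932 + 98.0762) / (103.8469 + 60.7169) = 284.7695 / 164.5638 = 1.73045

1.730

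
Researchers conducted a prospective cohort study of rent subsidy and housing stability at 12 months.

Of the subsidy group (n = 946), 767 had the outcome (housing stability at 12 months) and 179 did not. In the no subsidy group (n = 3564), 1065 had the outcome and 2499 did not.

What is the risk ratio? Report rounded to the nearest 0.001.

2.713

From the description: a = 767, b = 179, c = 1065, d = 2499.
Risk in exposed = 767/946 = 0.81078; risk in unexposed = 1065/3564 = 0.29882.
RR = 0.81078 / 0.29882 = 2.71327
The risk among the exposed is 2.71 times that among the unexposed.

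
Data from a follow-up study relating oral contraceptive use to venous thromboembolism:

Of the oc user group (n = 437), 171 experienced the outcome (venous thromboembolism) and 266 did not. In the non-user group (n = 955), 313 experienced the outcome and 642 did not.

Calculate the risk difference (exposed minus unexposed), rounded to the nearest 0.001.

0.064

From the description: a = 171, b = 266, c = 313, d = 642.
Risk in exposed = 171/437 = 0.391304; risk in unexposed = 313/955 = 0.327749.
Risk difference = 0.391304 − 0.327749 = 0.063556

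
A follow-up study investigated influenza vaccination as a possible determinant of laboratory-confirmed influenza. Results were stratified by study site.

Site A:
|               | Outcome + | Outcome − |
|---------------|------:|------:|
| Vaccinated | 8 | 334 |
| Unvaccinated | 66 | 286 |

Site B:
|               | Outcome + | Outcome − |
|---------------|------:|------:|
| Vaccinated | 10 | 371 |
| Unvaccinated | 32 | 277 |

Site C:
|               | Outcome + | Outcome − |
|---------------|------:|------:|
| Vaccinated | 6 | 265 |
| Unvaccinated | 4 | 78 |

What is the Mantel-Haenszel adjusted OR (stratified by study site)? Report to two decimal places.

0.17

OR_MH = Σ(aᵢdᵢ/nᵢ) / Σ(bᵢcᵢ/nᵢ), where nᵢ is the stratum total.
Stratum 1 (Site A): n = 694; a·d/n = 8·286/694 = 3.2968; b·c/n = 334·66/694 = 31.7637
Stratum 2 (Site B): n = 690; a·d/n = 10·277/690 = 4.0145; b·c/n = 371·32/690 = 17.2058
Stratum 3 (Site C): n = 353; a·d/n = 6·78/353 = 1.3258; b·c/n = 265·4/353 = 3.0028
OR_MH = (3.2968 + 4.0145 + 1.3258) / (31.7637 + 17.2058 + 3.0028) = 8.6371 / 51.9723 = 0.16619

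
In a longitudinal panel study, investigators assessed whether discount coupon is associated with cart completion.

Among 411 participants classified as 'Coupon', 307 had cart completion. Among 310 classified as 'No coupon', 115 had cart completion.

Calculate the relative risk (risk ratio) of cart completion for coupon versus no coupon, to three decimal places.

2.014

From the description: a = 307, b = 104, c = 115, d = 195.
Risk in exposed = 307/411 = 0.74696; risk in unexposed = 115/310 = 0.37097.
RR = 0.74696 / 0.37097 = 2.01354
The risk among the exposed is 2.01 times that among the unexposed.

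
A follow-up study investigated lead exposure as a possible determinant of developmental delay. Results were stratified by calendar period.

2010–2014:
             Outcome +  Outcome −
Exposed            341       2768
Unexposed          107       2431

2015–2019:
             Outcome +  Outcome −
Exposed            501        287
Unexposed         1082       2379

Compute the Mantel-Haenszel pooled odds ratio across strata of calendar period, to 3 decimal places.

3.404

OR_MH = Σ(aᵢdᵢ/nᵢ) / Σ(bᵢcᵢ/nᵢ), where nᵢ is the stratum total.
Stratum 1 (2010–2014): n = 5647; a·d/n = 341·2431/5647 = 146.7985; b·c/n = 2768·107/5647 = 52.4484
Stratum 2 (2015–2019): n = 4249; a·d/n = 501·2379/4249 = 280.5081; b·c/n = 287·1082/4249 = 73.0840
OR_MH = (146.7985 + 280.5081) / (52.4484 + 73.0840) = 427.3066 / 125.5324 = 3.40395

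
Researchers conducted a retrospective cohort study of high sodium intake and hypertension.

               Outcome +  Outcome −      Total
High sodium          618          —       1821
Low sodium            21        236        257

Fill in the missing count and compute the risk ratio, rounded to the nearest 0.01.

The missing cell is in the exposed row: 1821 − 618 = 1203.
So a = 618, b = 1203, c = 21, d = 236.
RR = [a/(a+b)] / [c/(c+d)] = (618/1821) / (21/257) = 0.33937/0.08171 = 4.15329

4.15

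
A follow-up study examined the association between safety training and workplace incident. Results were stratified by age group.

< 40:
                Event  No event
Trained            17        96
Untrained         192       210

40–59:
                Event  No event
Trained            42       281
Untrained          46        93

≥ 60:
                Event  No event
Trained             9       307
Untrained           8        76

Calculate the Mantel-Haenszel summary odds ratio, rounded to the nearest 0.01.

0.24

OR_MH = Σ(aᵢdᵢ/nᵢ) / Σ(bᵢcᵢ/nᵢ), where nᵢ is the stratum total.
Stratum 1 (< 40): n = 515; a·d/n = 17·210/515 = 6.9320; b·c/n = 96·192/515 = 35.7903
Stratum 2 (40–59): n = 462; a·d/n = 42·93/462 = 8.4545; b·c/n = 281·46/462 = 27.9784
Stratum 3 (≥ 60): n = 400; a·d/n = 9·76/400 = 1.7100; b·c/n = 307·8/400 = 6.1400
OR_MH = (6.9320 + 8.4545 + 1.7100) / (35.7903 + 27.9784 + 6.1400) = 17.0966 / 69.9086 = 0.24456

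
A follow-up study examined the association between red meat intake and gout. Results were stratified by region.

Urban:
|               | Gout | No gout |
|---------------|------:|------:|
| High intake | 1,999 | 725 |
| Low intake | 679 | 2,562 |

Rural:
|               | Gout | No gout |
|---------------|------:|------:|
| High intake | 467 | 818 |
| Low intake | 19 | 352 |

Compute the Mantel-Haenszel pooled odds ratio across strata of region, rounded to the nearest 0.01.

OR_MH = Σ(aᵢdᵢ/nᵢ) / Σ(bᵢcᵢ/nᵢ), where nᵢ is the stratum total.
Stratum 1 (Urban): n = 5965; a·d/n = 1999·2562/5965 = 858.5814; b·c/n = 725·679/5965 = 82.5272
Stratum 2 (Rural): n = 1656; a·d/n = 467·352/1656 = 99.2657; b·c/n = 818·19/1656 = 9.3853
OR_MH = (858.5814 + 99.2657) / (82.5272 + 9.3853) = 957.8471 / 91.9125 = 10.42129

10.42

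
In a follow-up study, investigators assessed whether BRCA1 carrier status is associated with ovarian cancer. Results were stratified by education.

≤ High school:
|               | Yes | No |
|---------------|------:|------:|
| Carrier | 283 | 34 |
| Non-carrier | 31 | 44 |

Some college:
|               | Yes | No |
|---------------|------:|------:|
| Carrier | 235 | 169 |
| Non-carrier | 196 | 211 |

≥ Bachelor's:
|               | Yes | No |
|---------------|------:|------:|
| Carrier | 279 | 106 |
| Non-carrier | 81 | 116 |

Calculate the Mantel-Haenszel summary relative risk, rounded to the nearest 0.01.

1.51

RR_MH = Σ(aᵢ·n₀ᵢ/nᵢ) / Σ(cᵢ·n₁ᵢ/nᵢ), with n₁ᵢ = aᵢ+bᵢ (exposed), n₀ᵢ = cᵢ+dᵢ (unexposed), nᵢ = n₁ᵢ+n₀ᵢ.
Stratum 1 (≤ High school): n₁ = 317, n₀ = 75, n = 392; a·n₀/n = 283·75/392 = 54.1454; c·n₁/n = 31·317/392 = 25.0689
Stratum 2 (Some college): n₁ = 404, n₀ = 407, n = 811; a·n₀/n = 235·407/811 = 117.9346; c·n₁/n = 196·404/811 = 97.6375
Stratum 3 (≥ Bachelor's): n₁ = 385, n₀ = 197, n = 582; a·n₀/n = 279·197/582 = 94.4381; c·n₁/n = 81·385/582 = 53.5825
RR_MH = (54.1454 + 117.9346 + 94.4381) / (25.0689 + 97.6375 + 53.5825) = 266.5182 / 176.2888 = 1.51183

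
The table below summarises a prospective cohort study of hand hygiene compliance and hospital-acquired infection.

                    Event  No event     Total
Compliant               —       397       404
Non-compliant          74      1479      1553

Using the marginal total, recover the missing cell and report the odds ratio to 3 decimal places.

0.352

The missing cell is in the exposed row: 404 − 397 = 7.
So a = 7, b = 397, c = 74, d = 1479.
OR = (a·d)/(b·c) = (7 × 1479) / (397 × 74) = 10353 / 29378 = 0.35241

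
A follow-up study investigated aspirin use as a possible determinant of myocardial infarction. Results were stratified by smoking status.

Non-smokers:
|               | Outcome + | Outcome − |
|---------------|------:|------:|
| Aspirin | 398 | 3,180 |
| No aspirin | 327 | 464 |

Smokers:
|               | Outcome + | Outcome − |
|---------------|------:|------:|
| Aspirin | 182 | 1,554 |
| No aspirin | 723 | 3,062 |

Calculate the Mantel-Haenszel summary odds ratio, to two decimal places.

0.32

OR_MH = Σ(aᵢdᵢ/nᵢ) / Σ(bᵢcᵢ/nᵢ), where nᵢ is the stratum total.
Stratum 1 (Non-smokers): n = 4369; a·d/n = 398·464/4369 = 42.2687; b·c/n = 3180·327/4369 = 238.0087
Stratum 2 (Smokers): n = 5521; a·d/n = 182·3062/5521 = 100.9390; b·c/n = 1554·723/5521 = 203.5034
OR_MH = (42.2687 + 100.9390) / (238.0087 + 203.5034) = 143.2077 / 441.5120 = 0.32436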